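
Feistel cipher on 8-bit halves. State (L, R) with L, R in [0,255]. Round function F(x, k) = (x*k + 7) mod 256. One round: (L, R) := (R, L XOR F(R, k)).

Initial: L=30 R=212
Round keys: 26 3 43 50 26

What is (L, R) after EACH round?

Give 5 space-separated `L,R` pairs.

Answer: 212,145 145,110 110,16 16,73 73,97

Derivation:
Round 1 (k=26): L=212 R=145
Round 2 (k=3): L=145 R=110
Round 3 (k=43): L=110 R=16
Round 4 (k=50): L=16 R=73
Round 5 (k=26): L=73 R=97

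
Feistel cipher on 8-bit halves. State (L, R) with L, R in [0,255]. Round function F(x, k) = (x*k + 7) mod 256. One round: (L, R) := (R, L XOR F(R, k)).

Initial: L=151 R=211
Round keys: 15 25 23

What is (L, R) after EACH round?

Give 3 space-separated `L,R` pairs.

Answer: 211,243 243,17 17,125

Derivation:
Round 1 (k=15): L=211 R=243
Round 2 (k=25): L=243 R=17
Round 3 (k=23): L=17 R=125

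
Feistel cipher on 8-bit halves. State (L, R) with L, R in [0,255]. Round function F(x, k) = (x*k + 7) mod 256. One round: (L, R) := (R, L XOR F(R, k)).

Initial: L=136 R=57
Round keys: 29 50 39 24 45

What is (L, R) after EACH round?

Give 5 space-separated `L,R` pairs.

Answer: 57,244 244,150 150,21 21,105 105,105

Derivation:
Round 1 (k=29): L=57 R=244
Round 2 (k=50): L=244 R=150
Round 3 (k=39): L=150 R=21
Round 4 (k=24): L=21 R=105
Round 5 (k=45): L=105 R=105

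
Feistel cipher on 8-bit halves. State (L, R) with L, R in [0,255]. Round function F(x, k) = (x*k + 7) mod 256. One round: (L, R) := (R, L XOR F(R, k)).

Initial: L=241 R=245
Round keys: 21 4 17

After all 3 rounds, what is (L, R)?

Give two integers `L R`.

Answer: 190 116

Derivation:
Round 1 (k=21): L=245 R=209
Round 2 (k=4): L=209 R=190
Round 3 (k=17): L=190 R=116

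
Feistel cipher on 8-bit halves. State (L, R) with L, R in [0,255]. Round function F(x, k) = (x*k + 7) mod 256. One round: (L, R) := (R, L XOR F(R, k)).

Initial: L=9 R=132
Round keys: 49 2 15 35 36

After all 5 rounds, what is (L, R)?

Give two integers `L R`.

Round 1 (k=49): L=132 R=66
Round 2 (k=2): L=66 R=15
Round 3 (k=15): L=15 R=170
Round 4 (k=35): L=170 R=74
Round 5 (k=36): L=74 R=197

Answer: 74 197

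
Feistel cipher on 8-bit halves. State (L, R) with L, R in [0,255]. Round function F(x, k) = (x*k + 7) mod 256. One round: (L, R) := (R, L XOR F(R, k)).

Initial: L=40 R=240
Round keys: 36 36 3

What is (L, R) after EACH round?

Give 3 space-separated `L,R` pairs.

Round 1 (k=36): L=240 R=239
Round 2 (k=36): L=239 R=83
Round 3 (k=3): L=83 R=239

Answer: 240,239 239,83 83,239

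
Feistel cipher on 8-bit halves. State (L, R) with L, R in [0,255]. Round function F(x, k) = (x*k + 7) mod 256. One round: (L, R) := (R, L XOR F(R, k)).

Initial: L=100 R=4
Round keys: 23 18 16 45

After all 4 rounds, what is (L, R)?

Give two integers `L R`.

Answer: 16 86

Derivation:
Round 1 (k=23): L=4 R=7
Round 2 (k=18): L=7 R=129
Round 3 (k=16): L=129 R=16
Round 4 (k=45): L=16 R=86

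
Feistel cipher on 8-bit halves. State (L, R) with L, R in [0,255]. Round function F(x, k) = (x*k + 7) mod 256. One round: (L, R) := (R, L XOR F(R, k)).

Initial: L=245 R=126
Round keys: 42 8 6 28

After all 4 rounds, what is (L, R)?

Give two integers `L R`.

Round 1 (k=42): L=126 R=70
Round 2 (k=8): L=70 R=73
Round 3 (k=6): L=73 R=251
Round 4 (k=28): L=251 R=50

Answer: 251 50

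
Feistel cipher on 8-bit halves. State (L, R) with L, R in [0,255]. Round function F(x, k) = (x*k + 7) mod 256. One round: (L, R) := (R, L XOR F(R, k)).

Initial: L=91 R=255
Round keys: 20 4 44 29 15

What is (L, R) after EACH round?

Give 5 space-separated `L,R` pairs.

Round 1 (k=20): L=255 R=168
Round 2 (k=4): L=168 R=88
Round 3 (k=44): L=88 R=143
Round 4 (k=29): L=143 R=98
Round 5 (k=15): L=98 R=74

Answer: 255,168 168,88 88,143 143,98 98,74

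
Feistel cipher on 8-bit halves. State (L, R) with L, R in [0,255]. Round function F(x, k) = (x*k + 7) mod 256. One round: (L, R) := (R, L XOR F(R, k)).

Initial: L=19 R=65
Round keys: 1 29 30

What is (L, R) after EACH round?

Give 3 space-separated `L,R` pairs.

Answer: 65,91 91,23 23,226

Derivation:
Round 1 (k=1): L=65 R=91
Round 2 (k=29): L=91 R=23
Round 3 (k=30): L=23 R=226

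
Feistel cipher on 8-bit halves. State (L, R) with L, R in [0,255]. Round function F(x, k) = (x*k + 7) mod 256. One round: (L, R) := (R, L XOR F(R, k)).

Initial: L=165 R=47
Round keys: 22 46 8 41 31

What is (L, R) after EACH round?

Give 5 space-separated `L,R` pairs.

Round 1 (k=22): L=47 R=180
Round 2 (k=46): L=180 R=112
Round 3 (k=8): L=112 R=51
Round 4 (k=41): L=51 R=66
Round 5 (k=31): L=66 R=54

Answer: 47,180 180,112 112,51 51,66 66,54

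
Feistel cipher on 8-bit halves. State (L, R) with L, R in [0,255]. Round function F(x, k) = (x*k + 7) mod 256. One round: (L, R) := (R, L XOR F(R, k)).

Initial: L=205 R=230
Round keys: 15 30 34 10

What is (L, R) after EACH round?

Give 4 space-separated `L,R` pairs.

Round 1 (k=15): L=230 R=76
Round 2 (k=30): L=76 R=9
Round 3 (k=34): L=9 R=117
Round 4 (k=10): L=117 R=144

Answer: 230,76 76,9 9,117 117,144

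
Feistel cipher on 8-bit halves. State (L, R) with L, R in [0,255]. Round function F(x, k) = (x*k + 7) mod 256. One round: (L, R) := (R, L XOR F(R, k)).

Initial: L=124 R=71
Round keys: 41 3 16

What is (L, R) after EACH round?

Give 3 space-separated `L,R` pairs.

Answer: 71,26 26,18 18,61

Derivation:
Round 1 (k=41): L=71 R=26
Round 2 (k=3): L=26 R=18
Round 3 (k=16): L=18 R=61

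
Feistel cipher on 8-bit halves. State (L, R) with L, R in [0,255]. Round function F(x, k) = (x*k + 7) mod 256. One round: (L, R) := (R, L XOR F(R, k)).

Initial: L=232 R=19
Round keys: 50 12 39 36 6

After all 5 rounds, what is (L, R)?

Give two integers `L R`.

Answer: 223 99

Derivation:
Round 1 (k=50): L=19 R=85
Round 2 (k=12): L=85 R=16
Round 3 (k=39): L=16 R=34
Round 4 (k=36): L=34 R=223
Round 5 (k=6): L=223 R=99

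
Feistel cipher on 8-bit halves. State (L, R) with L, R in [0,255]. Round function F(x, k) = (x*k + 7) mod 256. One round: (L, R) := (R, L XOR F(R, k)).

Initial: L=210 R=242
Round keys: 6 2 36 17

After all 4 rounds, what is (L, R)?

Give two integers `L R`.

Answer: 50 98

Derivation:
Round 1 (k=6): L=242 R=97
Round 2 (k=2): L=97 R=59
Round 3 (k=36): L=59 R=50
Round 4 (k=17): L=50 R=98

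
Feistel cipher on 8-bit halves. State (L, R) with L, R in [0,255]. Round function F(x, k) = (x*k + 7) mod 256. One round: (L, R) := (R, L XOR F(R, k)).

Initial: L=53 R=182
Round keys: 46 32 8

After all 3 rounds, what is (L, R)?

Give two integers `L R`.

Round 1 (k=46): L=182 R=142
Round 2 (k=32): L=142 R=113
Round 3 (k=8): L=113 R=1

Answer: 113 1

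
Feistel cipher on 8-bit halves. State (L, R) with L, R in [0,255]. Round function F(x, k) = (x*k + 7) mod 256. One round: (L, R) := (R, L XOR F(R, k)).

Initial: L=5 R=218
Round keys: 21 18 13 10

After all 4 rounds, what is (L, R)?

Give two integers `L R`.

Round 1 (k=21): L=218 R=236
Round 2 (k=18): L=236 R=69
Round 3 (k=13): L=69 R=100
Round 4 (k=10): L=100 R=170

Answer: 100 170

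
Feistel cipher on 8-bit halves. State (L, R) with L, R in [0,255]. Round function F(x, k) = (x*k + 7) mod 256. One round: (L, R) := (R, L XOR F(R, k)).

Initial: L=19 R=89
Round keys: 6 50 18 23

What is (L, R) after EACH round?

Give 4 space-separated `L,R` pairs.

Round 1 (k=6): L=89 R=14
Round 2 (k=50): L=14 R=154
Round 3 (k=18): L=154 R=213
Round 4 (k=23): L=213 R=176

Answer: 89,14 14,154 154,213 213,176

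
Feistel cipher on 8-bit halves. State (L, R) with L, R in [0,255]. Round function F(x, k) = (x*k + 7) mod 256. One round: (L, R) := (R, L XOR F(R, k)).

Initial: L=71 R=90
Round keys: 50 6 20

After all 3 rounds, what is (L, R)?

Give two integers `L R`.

Round 1 (k=50): L=90 R=220
Round 2 (k=6): L=220 R=117
Round 3 (k=20): L=117 R=247

Answer: 117 247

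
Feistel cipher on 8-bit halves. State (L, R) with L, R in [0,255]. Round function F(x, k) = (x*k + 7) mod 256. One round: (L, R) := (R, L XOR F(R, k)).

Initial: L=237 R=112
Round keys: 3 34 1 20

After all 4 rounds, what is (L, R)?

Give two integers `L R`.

Answer: 104 236

Derivation:
Round 1 (k=3): L=112 R=186
Round 2 (k=34): L=186 R=203
Round 3 (k=1): L=203 R=104
Round 4 (k=20): L=104 R=236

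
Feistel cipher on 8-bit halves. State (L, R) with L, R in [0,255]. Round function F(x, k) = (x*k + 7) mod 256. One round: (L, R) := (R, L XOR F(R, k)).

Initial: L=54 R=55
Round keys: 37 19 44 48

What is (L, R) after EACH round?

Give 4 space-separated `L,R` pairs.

Answer: 55,204 204,28 28,27 27,11

Derivation:
Round 1 (k=37): L=55 R=204
Round 2 (k=19): L=204 R=28
Round 3 (k=44): L=28 R=27
Round 4 (k=48): L=27 R=11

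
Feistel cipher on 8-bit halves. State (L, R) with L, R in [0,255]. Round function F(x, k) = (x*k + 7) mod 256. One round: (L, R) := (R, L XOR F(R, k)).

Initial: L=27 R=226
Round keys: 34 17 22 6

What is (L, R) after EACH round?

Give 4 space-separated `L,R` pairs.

Answer: 226,16 16,245 245,5 5,208

Derivation:
Round 1 (k=34): L=226 R=16
Round 2 (k=17): L=16 R=245
Round 3 (k=22): L=245 R=5
Round 4 (k=6): L=5 R=208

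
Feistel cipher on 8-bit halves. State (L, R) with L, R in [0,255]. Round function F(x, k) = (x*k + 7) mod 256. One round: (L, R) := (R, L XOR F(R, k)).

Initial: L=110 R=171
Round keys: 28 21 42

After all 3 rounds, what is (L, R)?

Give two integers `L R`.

Round 1 (k=28): L=171 R=213
Round 2 (k=21): L=213 R=43
Round 3 (k=42): L=43 R=192

Answer: 43 192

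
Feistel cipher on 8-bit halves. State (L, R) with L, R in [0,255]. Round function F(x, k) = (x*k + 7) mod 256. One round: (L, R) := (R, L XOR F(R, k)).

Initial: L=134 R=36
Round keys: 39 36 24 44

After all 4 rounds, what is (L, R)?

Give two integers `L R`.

Answer: 234 160

Derivation:
Round 1 (k=39): L=36 R=5
Round 2 (k=36): L=5 R=159
Round 3 (k=24): L=159 R=234
Round 4 (k=44): L=234 R=160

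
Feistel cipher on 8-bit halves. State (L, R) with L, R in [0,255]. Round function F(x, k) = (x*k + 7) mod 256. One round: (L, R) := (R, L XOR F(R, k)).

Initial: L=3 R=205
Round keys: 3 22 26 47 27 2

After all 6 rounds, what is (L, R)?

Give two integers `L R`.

Answer: 180 170

Derivation:
Round 1 (k=3): L=205 R=109
Round 2 (k=22): L=109 R=168
Round 3 (k=26): L=168 R=122
Round 4 (k=47): L=122 R=197
Round 5 (k=27): L=197 R=180
Round 6 (k=2): L=180 R=170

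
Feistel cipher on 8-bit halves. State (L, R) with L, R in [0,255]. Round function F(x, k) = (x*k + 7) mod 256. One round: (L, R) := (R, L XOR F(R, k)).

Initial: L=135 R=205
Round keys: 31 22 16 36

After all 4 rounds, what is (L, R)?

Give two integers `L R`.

Answer: 218 103

Derivation:
Round 1 (k=31): L=205 R=93
Round 2 (k=22): L=93 R=200
Round 3 (k=16): L=200 R=218
Round 4 (k=36): L=218 R=103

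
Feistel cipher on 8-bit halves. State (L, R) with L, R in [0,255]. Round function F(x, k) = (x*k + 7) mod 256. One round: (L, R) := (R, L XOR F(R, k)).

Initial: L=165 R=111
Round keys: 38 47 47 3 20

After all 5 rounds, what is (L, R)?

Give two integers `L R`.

Round 1 (k=38): L=111 R=36
Round 2 (k=47): L=36 R=204
Round 3 (k=47): L=204 R=95
Round 4 (k=3): L=95 R=232
Round 5 (k=20): L=232 R=120

Answer: 232 120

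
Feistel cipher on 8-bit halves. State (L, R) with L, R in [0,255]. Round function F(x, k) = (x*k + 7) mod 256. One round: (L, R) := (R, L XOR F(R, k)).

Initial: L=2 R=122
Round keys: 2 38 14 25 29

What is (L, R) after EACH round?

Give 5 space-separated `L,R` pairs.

Answer: 122,249 249,135 135,144 144,144 144,199

Derivation:
Round 1 (k=2): L=122 R=249
Round 2 (k=38): L=249 R=135
Round 3 (k=14): L=135 R=144
Round 4 (k=25): L=144 R=144
Round 5 (k=29): L=144 R=199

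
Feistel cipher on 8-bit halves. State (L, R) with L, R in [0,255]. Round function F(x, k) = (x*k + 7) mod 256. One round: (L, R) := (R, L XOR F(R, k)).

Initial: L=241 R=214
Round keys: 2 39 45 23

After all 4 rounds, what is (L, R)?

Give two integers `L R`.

Round 1 (k=2): L=214 R=66
Round 2 (k=39): L=66 R=195
Round 3 (k=45): L=195 R=12
Round 4 (k=23): L=12 R=216

Answer: 12 216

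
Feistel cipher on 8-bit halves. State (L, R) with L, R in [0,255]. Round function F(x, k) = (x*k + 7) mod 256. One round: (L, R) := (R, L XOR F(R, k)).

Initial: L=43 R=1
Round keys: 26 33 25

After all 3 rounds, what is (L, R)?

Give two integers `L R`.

Answer: 80 221

Derivation:
Round 1 (k=26): L=1 R=10
Round 2 (k=33): L=10 R=80
Round 3 (k=25): L=80 R=221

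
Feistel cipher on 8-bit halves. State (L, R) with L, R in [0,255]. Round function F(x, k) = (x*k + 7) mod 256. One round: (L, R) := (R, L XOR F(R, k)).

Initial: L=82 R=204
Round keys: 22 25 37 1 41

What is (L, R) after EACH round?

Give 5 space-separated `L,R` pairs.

Answer: 204,221 221,80 80,74 74,1 1,122

Derivation:
Round 1 (k=22): L=204 R=221
Round 2 (k=25): L=221 R=80
Round 3 (k=37): L=80 R=74
Round 4 (k=1): L=74 R=1
Round 5 (k=41): L=1 R=122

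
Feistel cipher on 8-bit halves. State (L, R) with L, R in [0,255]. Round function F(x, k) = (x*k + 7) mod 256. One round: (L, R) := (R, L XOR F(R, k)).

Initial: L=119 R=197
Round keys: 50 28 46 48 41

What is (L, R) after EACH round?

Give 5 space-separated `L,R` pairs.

Round 1 (k=50): L=197 R=246
Round 2 (k=28): L=246 R=42
Round 3 (k=46): L=42 R=101
Round 4 (k=48): L=101 R=221
Round 5 (k=41): L=221 R=9

Answer: 197,246 246,42 42,101 101,221 221,9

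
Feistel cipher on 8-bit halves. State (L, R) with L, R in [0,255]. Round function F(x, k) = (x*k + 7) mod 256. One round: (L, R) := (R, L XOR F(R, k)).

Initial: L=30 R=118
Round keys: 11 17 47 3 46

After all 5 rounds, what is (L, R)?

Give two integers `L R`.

Answer: 103 241

Derivation:
Round 1 (k=11): L=118 R=7
Round 2 (k=17): L=7 R=8
Round 3 (k=47): L=8 R=120
Round 4 (k=3): L=120 R=103
Round 5 (k=46): L=103 R=241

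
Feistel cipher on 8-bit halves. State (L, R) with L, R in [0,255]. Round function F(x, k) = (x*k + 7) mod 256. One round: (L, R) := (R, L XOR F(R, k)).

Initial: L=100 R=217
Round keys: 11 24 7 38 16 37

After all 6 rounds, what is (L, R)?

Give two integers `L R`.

Round 1 (k=11): L=217 R=62
Round 2 (k=24): L=62 R=14
Round 3 (k=7): L=14 R=87
Round 4 (k=38): L=87 R=255
Round 5 (k=16): L=255 R=160
Round 6 (k=37): L=160 R=216

Answer: 160 216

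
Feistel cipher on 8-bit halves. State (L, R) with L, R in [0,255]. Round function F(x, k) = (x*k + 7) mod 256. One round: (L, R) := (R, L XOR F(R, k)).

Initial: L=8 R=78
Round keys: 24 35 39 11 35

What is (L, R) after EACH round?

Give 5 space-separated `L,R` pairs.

Round 1 (k=24): L=78 R=95
Round 2 (k=35): L=95 R=74
Round 3 (k=39): L=74 R=18
Round 4 (k=11): L=18 R=135
Round 5 (k=35): L=135 R=110

Answer: 78,95 95,74 74,18 18,135 135,110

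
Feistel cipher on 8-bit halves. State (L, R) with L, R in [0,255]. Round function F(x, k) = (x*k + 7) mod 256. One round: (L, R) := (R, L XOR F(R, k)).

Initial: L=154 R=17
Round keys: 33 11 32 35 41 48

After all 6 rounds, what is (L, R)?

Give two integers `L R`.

Round 1 (k=33): L=17 R=162
Round 2 (k=11): L=162 R=236
Round 3 (k=32): L=236 R=37
Round 4 (k=35): L=37 R=250
Round 5 (k=41): L=250 R=52
Round 6 (k=48): L=52 R=61

Answer: 52 61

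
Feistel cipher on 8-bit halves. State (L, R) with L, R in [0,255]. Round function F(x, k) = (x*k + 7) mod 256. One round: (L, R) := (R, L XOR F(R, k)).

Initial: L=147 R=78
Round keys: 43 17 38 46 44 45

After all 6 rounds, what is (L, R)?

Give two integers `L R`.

Answer: 204 101

Derivation:
Round 1 (k=43): L=78 R=178
Round 2 (k=17): L=178 R=151
Round 3 (k=38): L=151 R=195
Round 4 (k=46): L=195 R=134
Round 5 (k=44): L=134 R=204
Round 6 (k=45): L=204 R=101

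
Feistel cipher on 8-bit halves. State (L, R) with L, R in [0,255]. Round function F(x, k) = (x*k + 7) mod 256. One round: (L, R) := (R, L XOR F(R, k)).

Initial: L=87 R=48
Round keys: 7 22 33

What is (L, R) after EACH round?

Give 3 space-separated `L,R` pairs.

Round 1 (k=7): L=48 R=0
Round 2 (k=22): L=0 R=55
Round 3 (k=33): L=55 R=30

Answer: 48,0 0,55 55,30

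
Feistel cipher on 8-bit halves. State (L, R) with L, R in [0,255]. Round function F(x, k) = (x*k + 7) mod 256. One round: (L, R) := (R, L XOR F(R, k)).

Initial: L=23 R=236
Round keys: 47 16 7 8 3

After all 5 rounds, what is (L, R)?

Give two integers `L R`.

Round 1 (k=47): L=236 R=76
Round 2 (k=16): L=76 R=43
Round 3 (k=7): L=43 R=120
Round 4 (k=8): L=120 R=236
Round 5 (k=3): L=236 R=179

Answer: 236 179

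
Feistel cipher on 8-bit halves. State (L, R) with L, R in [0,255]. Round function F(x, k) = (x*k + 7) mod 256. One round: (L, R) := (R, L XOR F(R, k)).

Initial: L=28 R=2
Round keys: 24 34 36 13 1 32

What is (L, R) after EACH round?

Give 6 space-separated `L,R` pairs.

Answer: 2,43 43,191 191,200 200,144 144,95 95,119

Derivation:
Round 1 (k=24): L=2 R=43
Round 2 (k=34): L=43 R=191
Round 3 (k=36): L=191 R=200
Round 4 (k=13): L=200 R=144
Round 5 (k=1): L=144 R=95
Round 6 (k=32): L=95 R=119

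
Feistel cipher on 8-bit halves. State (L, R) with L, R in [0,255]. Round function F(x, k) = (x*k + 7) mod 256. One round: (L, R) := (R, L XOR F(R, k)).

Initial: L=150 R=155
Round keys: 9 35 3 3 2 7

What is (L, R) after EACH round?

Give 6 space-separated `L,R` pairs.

Round 1 (k=9): L=155 R=236
Round 2 (k=35): L=236 R=208
Round 3 (k=3): L=208 R=155
Round 4 (k=3): L=155 R=8
Round 5 (k=2): L=8 R=140
Round 6 (k=7): L=140 R=211

Answer: 155,236 236,208 208,155 155,8 8,140 140,211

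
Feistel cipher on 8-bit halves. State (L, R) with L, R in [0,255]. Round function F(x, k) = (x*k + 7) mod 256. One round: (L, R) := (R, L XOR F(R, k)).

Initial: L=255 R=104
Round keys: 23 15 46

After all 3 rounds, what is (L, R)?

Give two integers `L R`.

Round 1 (k=23): L=104 R=160
Round 2 (k=15): L=160 R=15
Round 3 (k=46): L=15 R=25

Answer: 15 25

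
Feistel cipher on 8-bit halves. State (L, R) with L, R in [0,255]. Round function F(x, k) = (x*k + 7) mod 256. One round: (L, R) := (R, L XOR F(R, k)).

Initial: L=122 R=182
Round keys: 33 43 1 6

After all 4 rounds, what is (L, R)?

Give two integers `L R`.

Round 1 (k=33): L=182 R=7
Round 2 (k=43): L=7 R=130
Round 3 (k=1): L=130 R=142
Round 4 (k=6): L=142 R=217

Answer: 142 217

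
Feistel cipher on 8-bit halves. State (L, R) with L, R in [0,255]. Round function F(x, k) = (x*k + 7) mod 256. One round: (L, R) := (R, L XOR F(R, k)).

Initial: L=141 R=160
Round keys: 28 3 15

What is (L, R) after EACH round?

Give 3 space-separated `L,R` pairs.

Round 1 (k=28): L=160 R=10
Round 2 (k=3): L=10 R=133
Round 3 (k=15): L=133 R=216

Answer: 160,10 10,133 133,216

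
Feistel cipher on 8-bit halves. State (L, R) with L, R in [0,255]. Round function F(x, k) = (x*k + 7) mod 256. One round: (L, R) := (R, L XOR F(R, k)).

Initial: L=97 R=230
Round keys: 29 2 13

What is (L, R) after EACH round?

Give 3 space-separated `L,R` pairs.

Round 1 (k=29): L=230 R=116
Round 2 (k=2): L=116 R=9
Round 3 (k=13): L=9 R=8

Answer: 230,116 116,9 9,8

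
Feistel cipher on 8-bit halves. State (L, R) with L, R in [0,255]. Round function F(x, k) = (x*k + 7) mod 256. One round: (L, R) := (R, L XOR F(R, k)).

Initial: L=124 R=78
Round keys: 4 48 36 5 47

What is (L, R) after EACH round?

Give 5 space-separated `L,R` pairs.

Round 1 (k=4): L=78 R=67
Round 2 (k=48): L=67 R=217
Round 3 (k=36): L=217 R=200
Round 4 (k=5): L=200 R=54
Round 5 (k=47): L=54 R=57

Answer: 78,67 67,217 217,200 200,54 54,57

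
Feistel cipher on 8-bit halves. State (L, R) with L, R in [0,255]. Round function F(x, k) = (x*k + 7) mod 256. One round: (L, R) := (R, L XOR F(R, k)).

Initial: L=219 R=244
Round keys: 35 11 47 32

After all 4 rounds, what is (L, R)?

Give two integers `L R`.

Round 1 (k=35): L=244 R=184
Round 2 (k=11): L=184 R=27
Round 3 (k=47): L=27 R=68
Round 4 (k=32): L=68 R=156

Answer: 68 156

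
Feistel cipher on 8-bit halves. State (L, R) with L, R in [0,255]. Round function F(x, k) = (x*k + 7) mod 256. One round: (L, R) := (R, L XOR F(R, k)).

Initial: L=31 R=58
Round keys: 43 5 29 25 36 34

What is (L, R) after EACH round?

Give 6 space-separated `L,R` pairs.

Round 1 (k=43): L=58 R=218
Round 2 (k=5): L=218 R=115
Round 3 (k=29): L=115 R=212
Round 4 (k=25): L=212 R=200
Round 5 (k=36): L=200 R=243
Round 6 (k=34): L=243 R=133

Answer: 58,218 218,115 115,212 212,200 200,243 243,133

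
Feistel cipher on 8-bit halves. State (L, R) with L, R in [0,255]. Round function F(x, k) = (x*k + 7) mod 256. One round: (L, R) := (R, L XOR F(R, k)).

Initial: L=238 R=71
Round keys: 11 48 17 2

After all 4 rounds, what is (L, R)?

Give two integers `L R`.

Round 1 (k=11): L=71 R=250
Round 2 (k=48): L=250 R=160
Round 3 (k=17): L=160 R=93
Round 4 (k=2): L=93 R=97

Answer: 93 97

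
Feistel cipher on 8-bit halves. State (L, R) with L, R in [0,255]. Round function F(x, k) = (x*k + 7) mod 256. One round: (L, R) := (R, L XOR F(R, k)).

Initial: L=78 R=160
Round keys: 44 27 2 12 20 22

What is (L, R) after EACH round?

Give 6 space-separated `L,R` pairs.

Answer: 160,201 201,154 154,242 242,197 197,153 153,232

Derivation:
Round 1 (k=44): L=160 R=201
Round 2 (k=27): L=201 R=154
Round 3 (k=2): L=154 R=242
Round 4 (k=12): L=242 R=197
Round 5 (k=20): L=197 R=153
Round 6 (k=22): L=153 R=232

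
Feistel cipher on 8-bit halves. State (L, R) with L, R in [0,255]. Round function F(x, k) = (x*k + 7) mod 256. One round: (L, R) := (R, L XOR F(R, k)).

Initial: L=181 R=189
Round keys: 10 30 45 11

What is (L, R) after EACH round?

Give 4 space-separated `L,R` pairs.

Answer: 189,220 220,114 114,205 205,164

Derivation:
Round 1 (k=10): L=189 R=220
Round 2 (k=30): L=220 R=114
Round 3 (k=45): L=114 R=205
Round 4 (k=11): L=205 R=164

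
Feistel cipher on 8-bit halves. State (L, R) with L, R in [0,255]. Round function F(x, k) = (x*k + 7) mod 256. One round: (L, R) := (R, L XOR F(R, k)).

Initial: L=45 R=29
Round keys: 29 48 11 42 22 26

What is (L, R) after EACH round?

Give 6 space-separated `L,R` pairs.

Round 1 (k=29): L=29 R=125
Round 2 (k=48): L=125 R=106
Round 3 (k=11): L=106 R=232
Round 4 (k=42): L=232 R=125
Round 5 (k=22): L=125 R=45
Round 6 (k=26): L=45 R=228

Answer: 29,125 125,106 106,232 232,125 125,45 45,228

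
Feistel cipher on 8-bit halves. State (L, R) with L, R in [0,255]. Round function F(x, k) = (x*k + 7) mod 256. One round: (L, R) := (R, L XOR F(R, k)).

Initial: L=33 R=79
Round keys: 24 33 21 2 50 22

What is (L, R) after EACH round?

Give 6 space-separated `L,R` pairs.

Answer: 79,78 78,90 90,39 39,15 15,210 210,28

Derivation:
Round 1 (k=24): L=79 R=78
Round 2 (k=33): L=78 R=90
Round 3 (k=21): L=90 R=39
Round 4 (k=2): L=39 R=15
Round 5 (k=50): L=15 R=210
Round 6 (k=22): L=210 R=28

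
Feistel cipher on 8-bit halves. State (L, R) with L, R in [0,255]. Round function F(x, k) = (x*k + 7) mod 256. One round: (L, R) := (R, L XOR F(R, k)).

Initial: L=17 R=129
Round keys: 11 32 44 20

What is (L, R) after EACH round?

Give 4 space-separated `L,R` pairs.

Round 1 (k=11): L=129 R=131
Round 2 (k=32): L=131 R=230
Round 3 (k=44): L=230 R=12
Round 4 (k=20): L=12 R=17

Answer: 129,131 131,230 230,12 12,17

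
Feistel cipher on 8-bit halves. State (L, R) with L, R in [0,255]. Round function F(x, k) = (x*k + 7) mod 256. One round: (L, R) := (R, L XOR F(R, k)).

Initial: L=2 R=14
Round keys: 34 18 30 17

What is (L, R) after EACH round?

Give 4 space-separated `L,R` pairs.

Round 1 (k=34): L=14 R=225
Round 2 (k=18): L=225 R=215
Round 3 (k=30): L=215 R=216
Round 4 (k=17): L=216 R=136

Answer: 14,225 225,215 215,216 216,136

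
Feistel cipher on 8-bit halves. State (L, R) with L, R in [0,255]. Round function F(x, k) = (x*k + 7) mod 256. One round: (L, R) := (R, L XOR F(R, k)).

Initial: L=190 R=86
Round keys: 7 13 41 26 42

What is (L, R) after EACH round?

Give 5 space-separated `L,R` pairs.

Round 1 (k=7): L=86 R=223
Round 2 (k=13): L=223 R=12
Round 3 (k=41): L=12 R=44
Round 4 (k=26): L=44 R=115
Round 5 (k=42): L=115 R=201

Answer: 86,223 223,12 12,44 44,115 115,201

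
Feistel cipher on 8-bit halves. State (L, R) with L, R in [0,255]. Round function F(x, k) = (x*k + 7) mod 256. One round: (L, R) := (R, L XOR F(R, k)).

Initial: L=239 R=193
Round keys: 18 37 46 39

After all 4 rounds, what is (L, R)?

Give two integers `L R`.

Round 1 (k=18): L=193 R=118
Round 2 (k=37): L=118 R=212
Round 3 (k=46): L=212 R=105
Round 4 (k=39): L=105 R=210

Answer: 105 210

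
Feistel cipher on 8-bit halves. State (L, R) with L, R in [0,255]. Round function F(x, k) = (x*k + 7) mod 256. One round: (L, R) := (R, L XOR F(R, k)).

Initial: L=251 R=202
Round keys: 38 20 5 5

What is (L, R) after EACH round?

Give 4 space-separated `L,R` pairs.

Answer: 202,248 248,173 173,144 144,122

Derivation:
Round 1 (k=38): L=202 R=248
Round 2 (k=20): L=248 R=173
Round 3 (k=5): L=173 R=144
Round 4 (k=5): L=144 R=122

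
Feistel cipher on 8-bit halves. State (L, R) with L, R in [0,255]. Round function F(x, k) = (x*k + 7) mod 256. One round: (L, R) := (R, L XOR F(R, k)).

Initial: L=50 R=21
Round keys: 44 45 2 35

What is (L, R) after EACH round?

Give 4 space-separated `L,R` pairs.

Answer: 21,145 145,145 145,184 184,190

Derivation:
Round 1 (k=44): L=21 R=145
Round 2 (k=45): L=145 R=145
Round 3 (k=2): L=145 R=184
Round 4 (k=35): L=184 R=190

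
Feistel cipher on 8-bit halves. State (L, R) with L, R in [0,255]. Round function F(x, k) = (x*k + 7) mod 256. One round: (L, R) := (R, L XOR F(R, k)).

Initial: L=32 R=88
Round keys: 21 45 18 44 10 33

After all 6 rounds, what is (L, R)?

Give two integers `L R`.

Answer: 45 1

Derivation:
Round 1 (k=21): L=88 R=31
Round 2 (k=45): L=31 R=34
Round 3 (k=18): L=34 R=116
Round 4 (k=44): L=116 R=213
Round 5 (k=10): L=213 R=45
Round 6 (k=33): L=45 R=1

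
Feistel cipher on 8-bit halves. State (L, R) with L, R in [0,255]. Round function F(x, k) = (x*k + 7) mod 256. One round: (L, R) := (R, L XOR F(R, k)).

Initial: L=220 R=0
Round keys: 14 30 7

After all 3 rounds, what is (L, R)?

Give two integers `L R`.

Answer: 177 5

Derivation:
Round 1 (k=14): L=0 R=219
Round 2 (k=30): L=219 R=177
Round 3 (k=7): L=177 R=5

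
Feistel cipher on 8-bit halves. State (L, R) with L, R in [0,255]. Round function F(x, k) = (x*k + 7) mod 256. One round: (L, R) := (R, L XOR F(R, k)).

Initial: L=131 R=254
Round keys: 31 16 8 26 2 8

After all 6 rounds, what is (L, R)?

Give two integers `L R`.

Answer: 34 199

Derivation:
Round 1 (k=31): L=254 R=74
Round 2 (k=16): L=74 R=89
Round 3 (k=8): L=89 R=133
Round 4 (k=26): L=133 R=208
Round 5 (k=2): L=208 R=34
Round 6 (k=8): L=34 R=199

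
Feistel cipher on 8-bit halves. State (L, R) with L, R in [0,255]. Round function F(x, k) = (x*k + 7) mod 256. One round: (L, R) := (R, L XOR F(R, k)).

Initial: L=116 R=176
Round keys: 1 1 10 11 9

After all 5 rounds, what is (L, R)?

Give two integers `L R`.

Round 1 (k=1): L=176 R=195
Round 2 (k=1): L=195 R=122
Round 3 (k=10): L=122 R=8
Round 4 (k=11): L=8 R=37
Round 5 (k=9): L=37 R=92

Answer: 37 92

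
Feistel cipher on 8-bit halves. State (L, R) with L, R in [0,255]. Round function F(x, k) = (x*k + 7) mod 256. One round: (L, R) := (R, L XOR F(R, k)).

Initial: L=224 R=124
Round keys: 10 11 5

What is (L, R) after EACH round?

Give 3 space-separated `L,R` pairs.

Round 1 (k=10): L=124 R=63
Round 2 (k=11): L=63 R=192
Round 3 (k=5): L=192 R=248

Answer: 124,63 63,192 192,248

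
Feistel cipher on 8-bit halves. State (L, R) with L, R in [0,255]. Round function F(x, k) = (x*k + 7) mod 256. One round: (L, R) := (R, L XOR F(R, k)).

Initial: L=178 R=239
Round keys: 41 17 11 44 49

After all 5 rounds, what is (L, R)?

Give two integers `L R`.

Answer: 215 57

Derivation:
Round 1 (k=41): L=239 R=252
Round 2 (k=17): L=252 R=44
Round 3 (k=11): L=44 R=23
Round 4 (k=44): L=23 R=215
Round 5 (k=49): L=215 R=57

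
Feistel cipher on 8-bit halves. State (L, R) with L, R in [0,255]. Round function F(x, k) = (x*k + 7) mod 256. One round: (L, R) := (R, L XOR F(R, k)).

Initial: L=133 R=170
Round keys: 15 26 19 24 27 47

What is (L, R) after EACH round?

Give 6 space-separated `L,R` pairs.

Round 1 (k=15): L=170 R=120
Round 2 (k=26): L=120 R=157
Round 3 (k=19): L=157 R=214
Round 4 (k=24): L=214 R=138
Round 5 (k=27): L=138 R=67
Round 6 (k=47): L=67 R=222

Answer: 170,120 120,157 157,214 214,138 138,67 67,222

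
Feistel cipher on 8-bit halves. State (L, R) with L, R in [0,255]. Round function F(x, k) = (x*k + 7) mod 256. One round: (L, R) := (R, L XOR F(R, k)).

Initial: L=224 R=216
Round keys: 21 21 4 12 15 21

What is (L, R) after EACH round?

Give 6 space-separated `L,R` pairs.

Round 1 (k=21): L=216 R=95
Round 2 (k=21): L=95 R=10
Round 3 (k=4): L=10 R=112
Round 4 (k=12): L=112 R=77
Round 5 (k=15): L=77 R=250
Round 6 (k=21): L=250 R=196

Answer: 216,95 95,10 10,112 112,77 77,250 250,196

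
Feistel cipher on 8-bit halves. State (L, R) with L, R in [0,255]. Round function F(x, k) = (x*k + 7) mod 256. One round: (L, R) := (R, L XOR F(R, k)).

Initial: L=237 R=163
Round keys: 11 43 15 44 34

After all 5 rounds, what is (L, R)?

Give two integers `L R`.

Round 1 (k=11): L=163 R=229
Round 2 (k=43): L=229 R=221
Round 3 (k=15): L=221 R=31
Round 4 (k=44): L=31 R=134
Round 5 (k=34): L=134 R=204

Answer: 134 204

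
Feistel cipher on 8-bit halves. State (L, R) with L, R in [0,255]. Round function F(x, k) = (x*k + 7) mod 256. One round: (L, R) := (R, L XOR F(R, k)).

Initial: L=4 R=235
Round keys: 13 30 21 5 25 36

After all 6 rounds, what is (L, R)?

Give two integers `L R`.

Answer: 138 191

Derivation:
Round 1 (k=13): L=235 R=242
Round 2 (k=30): L=242 R=136
Round 3 (k=21): L=136 R=221
Round 4 (k=5): L=221 R=208
Round 5 (k=25): L=208 R=138
Round 6 (k=36): L=138 R=191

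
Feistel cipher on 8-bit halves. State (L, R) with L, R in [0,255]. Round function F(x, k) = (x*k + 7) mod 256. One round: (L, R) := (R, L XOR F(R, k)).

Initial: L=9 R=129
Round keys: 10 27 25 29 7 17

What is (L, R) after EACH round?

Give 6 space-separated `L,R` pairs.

Answer: 129,24 24,14 14,125 125,62 62,196 196,53

Derivation:
Round 1 (k=10): L=129 R=24
Round 2 (k=27): L=24 R=14
Round 3 (k=25): L=14 R=125
Round 4 (k=29): L=125 R=62
Round 5 (k=7): L=62 R=196
Round 6 (k=17): L=196 R=53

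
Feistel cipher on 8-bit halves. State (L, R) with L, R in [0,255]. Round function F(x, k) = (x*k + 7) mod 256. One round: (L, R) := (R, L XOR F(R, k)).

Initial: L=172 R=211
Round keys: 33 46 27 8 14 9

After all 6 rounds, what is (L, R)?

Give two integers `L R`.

Round 1 (k=33): L=211 R=150
Round 2 (k=46): L=150 R=40
Round 3 (k=27): L=40 R=169
Round 4 (k=8): L=169 R=103
Round 5 (k=14): L=103 R=0
Round 6 (k=9): L=0 R=96

Answer: 0 96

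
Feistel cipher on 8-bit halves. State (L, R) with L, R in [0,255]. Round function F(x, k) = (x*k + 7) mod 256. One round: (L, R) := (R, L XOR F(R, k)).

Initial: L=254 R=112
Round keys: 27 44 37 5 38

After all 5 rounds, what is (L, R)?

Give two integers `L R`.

Answer: 225 18

Derivation:
Round 1 (k=27): L=112 R=41
Round 2 (k=44): L=41 R=99
Round 3 (k=37): L=99 R=127
Round 4 (k=5): L=127 R=225
Round 5 (k=38): L=225 R=18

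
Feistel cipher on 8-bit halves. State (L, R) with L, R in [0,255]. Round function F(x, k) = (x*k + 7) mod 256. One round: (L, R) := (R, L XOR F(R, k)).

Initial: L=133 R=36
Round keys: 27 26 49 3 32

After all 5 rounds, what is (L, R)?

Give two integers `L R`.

Round 1 (k=27): L=36 R=86
Round 2 (k=26): L=86 R=231
Round 3 (k=49): L=231 R=104
Round 4 (k=3): L=104 R=216
Round 5 (k=32): L=216 R=111

Answer: 216 111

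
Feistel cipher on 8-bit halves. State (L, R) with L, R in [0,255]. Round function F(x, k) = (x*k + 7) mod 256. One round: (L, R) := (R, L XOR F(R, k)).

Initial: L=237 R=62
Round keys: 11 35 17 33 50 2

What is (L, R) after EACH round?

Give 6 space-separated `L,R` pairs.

Round 1 (k=11): L=62 R=92
Round 2 (k=35): L=92 R=165
Round 3 (k=17): L=165 R=160
Round 4 (k=33): L=160 R=2
Round 5 (k=50): L=2 R=203
Round 6 (k=2): L=203 R=159

Answer: 62,92 92,165 165,160 160,2 2,203 203,159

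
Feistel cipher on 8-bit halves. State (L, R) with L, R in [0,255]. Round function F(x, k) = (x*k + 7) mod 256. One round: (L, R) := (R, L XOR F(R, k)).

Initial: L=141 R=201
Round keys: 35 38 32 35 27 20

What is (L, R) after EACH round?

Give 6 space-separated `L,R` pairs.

Round 1 (k=35): L=201 R=15
Round 2 (k=38): L=15 R=136
Round 3 (k=32): L=136 R=8
Round 4 (k=35): L=8 R=151
Round 5 (k=27): L=151 R=252
Round 6 (k=20): L=252 R=32

Answer: 201,15 15,136 136,8 8,151 151,252 252,32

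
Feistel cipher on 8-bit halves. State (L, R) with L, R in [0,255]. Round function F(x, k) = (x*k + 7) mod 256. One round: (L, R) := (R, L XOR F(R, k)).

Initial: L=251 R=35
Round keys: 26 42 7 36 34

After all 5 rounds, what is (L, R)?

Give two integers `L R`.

Round 1 (k=26): L=35 R=110
Round 2 (k=42): L=110 R=48
Round 3 (k=7): L=48 R=57
Round 4 (k=36): L=57 R=59
Round 5 (k=34): L=59 R=228

Answer: 59 228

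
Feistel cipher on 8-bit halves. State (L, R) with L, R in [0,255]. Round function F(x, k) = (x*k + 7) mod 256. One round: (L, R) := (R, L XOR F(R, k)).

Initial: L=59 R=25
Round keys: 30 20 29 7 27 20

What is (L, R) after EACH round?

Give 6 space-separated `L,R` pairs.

Answer: 25,206 206,6 6,123 123,98 98,38 38,157

Derivation:
Round 1 (k=30): L=25 R=206
Round 2 (k=20): L=206 R=6
Round 3 (k=29): L=6 R=123
Round 4 (k=7): L=123 R=98
Round 5 (k=27): L=98 R=38
Round 6 (k=20): L=38 R=157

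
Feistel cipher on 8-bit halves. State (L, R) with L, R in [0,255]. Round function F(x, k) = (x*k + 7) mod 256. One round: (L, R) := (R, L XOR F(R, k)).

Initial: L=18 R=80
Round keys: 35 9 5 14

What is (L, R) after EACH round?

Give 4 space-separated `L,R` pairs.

Answer: 80,229 229,68 68,190 190,47

Derivation:
Round 1 (k=35): L=80 R=229
Round 2 (k=9): L=229 R=68
Round 3 (k=5): L=68 R=190
Round 4 (k=14): L=190 R=47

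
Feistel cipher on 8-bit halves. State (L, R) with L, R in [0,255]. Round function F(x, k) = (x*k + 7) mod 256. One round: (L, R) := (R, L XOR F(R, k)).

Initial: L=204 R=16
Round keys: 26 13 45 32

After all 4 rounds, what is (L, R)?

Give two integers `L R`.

Answer: 158 161

Derivation:
Round 1 (k=26): L=16 R=107
Round 2 (k=13): L=107 R=102
Round 3 (k=45): L=102 R=158
Round 4 (k=32): L=158 R=161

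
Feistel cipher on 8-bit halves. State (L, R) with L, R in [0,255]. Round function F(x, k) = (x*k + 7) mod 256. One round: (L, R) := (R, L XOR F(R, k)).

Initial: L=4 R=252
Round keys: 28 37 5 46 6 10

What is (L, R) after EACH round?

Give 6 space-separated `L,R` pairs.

Round 1 (k=28): L=252 R=147
Round 2 (k=37): L=147 R=186
Round 3 (k=5): L=186 R=58
Round 4 (k=46): L=58 R=201
Round 5 (k=6): L=201 R=135
Round 6 (k=10): L=135 R=132

Answer: 252,147 147,186 186,58 58,201 201,135 135,132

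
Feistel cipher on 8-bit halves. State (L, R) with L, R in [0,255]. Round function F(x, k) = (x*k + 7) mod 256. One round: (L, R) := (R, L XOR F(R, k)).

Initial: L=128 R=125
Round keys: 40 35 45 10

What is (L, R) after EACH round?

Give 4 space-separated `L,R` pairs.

Round 1 (k=40): L=125 R=15
Round 2 (k=35): L=15 R=105
Round 3 (k=45): L=105 R=115
Round 4 (k=10): L=115 R=236

Answer: 125,15 15,105 105,115 115,236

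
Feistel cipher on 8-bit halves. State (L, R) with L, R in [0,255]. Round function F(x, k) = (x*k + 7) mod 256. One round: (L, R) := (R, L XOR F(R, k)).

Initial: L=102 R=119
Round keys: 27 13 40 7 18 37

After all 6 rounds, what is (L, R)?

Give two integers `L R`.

Round 1 (k=27): L=119 R=242
Round 2 (k=13): L=242 R=38
Round 3 (k=40): L=38 R=5
Round 4 (k=7): L=5 R=12
Round 5 (k=18): L=12 R=218
Round 6 (k=37): L=218 R=133

Answer: 218 133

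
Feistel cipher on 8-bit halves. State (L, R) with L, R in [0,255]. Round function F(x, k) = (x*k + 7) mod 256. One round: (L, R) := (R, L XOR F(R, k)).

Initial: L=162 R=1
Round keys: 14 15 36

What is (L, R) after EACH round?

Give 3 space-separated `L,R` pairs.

Answer: 1,183 183,193 193,156

Derivation:
Round 1 (k=14): L=1 R=183
Round 2 (k=15): L=183 R=193
Round 3 (k=36): L=193 R=156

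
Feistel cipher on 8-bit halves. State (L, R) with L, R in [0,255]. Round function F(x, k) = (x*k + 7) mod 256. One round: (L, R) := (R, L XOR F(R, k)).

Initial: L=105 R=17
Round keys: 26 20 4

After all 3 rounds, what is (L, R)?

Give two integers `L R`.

Answer: 54 119

Derivation:
Round 1 (k=26): L=17 R=168
Round 2 (k=20): L=168 R=54
Round 3 (k=4): L=54 R=119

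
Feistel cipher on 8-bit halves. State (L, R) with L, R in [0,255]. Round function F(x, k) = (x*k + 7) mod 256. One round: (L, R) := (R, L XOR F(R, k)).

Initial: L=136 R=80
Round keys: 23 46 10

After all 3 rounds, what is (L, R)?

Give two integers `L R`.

Answer: 9 222

Derivation:
Round 1 (k=23): L=80 R=191
Round 2 (k=46): L=191 R=9
Round 3 (k=10): L=9 R=222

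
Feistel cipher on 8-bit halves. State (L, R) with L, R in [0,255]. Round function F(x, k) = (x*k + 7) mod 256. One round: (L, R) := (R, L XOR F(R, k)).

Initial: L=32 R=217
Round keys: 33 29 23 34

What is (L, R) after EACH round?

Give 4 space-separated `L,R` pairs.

Answer: 217,32 32,126 126,121 121,103

Derivation:
Round 1 (k=33): L=217 R=32
Round 2 (k=29): L=32 R=126
Round 3 (k=23): L=126 R=121
Round 4 (k=34): L=121 R=103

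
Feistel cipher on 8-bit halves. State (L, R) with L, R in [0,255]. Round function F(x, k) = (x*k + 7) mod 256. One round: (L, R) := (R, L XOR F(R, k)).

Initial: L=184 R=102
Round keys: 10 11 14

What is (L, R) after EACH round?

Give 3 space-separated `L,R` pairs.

Round 1 (k=10): L=102 R=187
Round 2 (k=11): L=187 R=118
Round 3 (k=14): L=118 R=192

Answer: 102,187 187,118 118,192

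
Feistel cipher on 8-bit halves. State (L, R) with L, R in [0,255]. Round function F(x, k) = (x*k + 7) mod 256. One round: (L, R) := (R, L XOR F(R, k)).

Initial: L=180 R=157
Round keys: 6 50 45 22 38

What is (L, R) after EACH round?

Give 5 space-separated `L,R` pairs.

Round 1 (k=6): L=157 R=1
Round 2 (k=50): L=1 R=164
Round 3 (k=45): L=164 R=218
Round 4 (k=22): L=218 R=103
Round 5 (k=38): L=103 R=139

Answer: 157,1 1,164 164,218 218,103 103,139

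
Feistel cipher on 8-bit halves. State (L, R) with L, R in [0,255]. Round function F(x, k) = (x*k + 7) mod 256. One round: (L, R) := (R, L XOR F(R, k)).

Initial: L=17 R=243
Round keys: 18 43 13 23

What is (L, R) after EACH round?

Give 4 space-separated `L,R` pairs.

Answer: 243,12 12,248 248,147 147,196

Derivation:
Round 1 (k=18): L=243 R=12
Round 2 (k=43): L=12 R=248
Round 3 (k=13): L=248 R=147
Round 4 (k=23): L=147 R=196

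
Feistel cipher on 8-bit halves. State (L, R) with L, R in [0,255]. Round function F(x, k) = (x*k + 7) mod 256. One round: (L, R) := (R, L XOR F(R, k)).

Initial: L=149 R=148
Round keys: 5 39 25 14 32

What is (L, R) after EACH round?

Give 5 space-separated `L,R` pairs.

Round 1 (k=5): L=148 R=126
Round 2 (k=39): L=126 R=173
Round 3 (k=25): L=173 R=146
Round 4 (k=14): L=146 R=174
Round 5 (k=32): L=174 R=85

Answer: 148,126 126,173 173,146 146,174 174,85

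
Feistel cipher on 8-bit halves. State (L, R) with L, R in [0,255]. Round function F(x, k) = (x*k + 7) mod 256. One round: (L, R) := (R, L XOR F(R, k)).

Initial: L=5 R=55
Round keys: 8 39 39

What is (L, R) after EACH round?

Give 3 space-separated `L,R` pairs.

Answer: 55,186 186,106 106,151

Derivation:
Round 1 (k=8): L=55 R=186
Round 2 (k=39): L=186 R=106
Round 3 (k=39): L=106 R=151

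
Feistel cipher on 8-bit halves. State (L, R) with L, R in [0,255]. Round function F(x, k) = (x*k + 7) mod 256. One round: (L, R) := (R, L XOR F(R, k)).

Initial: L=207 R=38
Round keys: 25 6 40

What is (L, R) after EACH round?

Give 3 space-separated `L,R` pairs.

Round 1 (k=25): L=38 R=114
Round 2 (k=6): L=114 R=149
Round 3 (k=40): L=149 R=61

Answer: 38,114 114,149 149,61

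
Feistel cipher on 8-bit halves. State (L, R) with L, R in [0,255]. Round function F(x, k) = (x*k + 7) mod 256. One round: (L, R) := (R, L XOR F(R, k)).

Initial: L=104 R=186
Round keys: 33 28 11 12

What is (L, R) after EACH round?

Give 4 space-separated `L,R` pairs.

Answer: 186,105 105,57 57,19 19,210

Derivation:
Round 1 (k=33): L=186 R=105
Round 2 (k=28): L=105 R=57
Round 3 (k=11): L=57 R=19
Round 4 (k=12): L=19 R=210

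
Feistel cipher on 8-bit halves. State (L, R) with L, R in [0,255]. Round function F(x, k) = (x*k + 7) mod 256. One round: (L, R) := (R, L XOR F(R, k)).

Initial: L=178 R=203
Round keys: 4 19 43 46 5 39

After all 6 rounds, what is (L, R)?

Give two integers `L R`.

Round 1 (k=4): L=203 R=129
Round 2 (k=19): L=129 R=81
Round 3 (k=43): L=81 R=35
Round 4 (k=46): L=35 R=0
Round 5 (k=5): L=0 R=36
Round 6 (k=39): L=36 R=131

Answer: 36 131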